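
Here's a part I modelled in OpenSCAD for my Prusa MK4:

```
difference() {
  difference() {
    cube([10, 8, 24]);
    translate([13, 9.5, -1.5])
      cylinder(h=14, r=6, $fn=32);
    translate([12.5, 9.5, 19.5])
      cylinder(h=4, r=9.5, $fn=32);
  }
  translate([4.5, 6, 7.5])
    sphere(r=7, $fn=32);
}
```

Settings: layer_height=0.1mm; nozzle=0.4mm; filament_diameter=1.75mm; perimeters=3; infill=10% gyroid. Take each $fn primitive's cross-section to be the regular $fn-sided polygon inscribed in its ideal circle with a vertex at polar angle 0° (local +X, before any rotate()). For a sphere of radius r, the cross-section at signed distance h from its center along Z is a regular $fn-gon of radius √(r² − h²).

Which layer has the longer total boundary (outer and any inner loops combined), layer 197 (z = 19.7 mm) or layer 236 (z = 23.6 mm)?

layer 236 (z = 23.6 mm)

Layer 197 (z = 19.7): the cube (footprint 10×8) is included at this height (perimeter 36.00 mm); the cylinder at (13, 9.5) is absent (z outside [-1.5, 12.5]); the cylinder at (12.5, 9.5): section is a regular 32-gon, circumradius r=9.5 (perimeter = 2·32·9.500·sin(180°/32) = 59.59 mm); Taking the first minus the rest: starting from the 10×8 cube, the r=9.5 cylinder at (12.5, 9.5) partially overlaps it — only the 36.64 mm² overlap (of its 281.71 mm²) is removed, clipping the outline — boundary = 32.38 mm; the sphere at (4.5, 6) is not intersected at this z (|z−center|=12.200 > r=7); After the difference (first − rest): none of the subtracted shapes is present at this height, so that combined region is unchanged — boundary = 32.38 mm. So its perimeter = 32.38 mm. Layer 236 (z = 23.6): the 10×8 cube contributes its full rectangle (perimeter 36.00 mm); the cylinder at (13, 9.5) is absent (z outside [-1.5, 12.5]); the cylinder at (12.5, 9.5) does not reach this height (z outside [19.5, 23.5]); Subtracting the remaining from the first: none of the subtracted shapes is present at this height, so the 10×8 cube is unchanged — boundary = 36.00 mm; the sphere at (4.5, 6) is absent (|z−center|=16.100 > r=7); After the difference (first − rest): none of the subtracted shapes is present at this height, so the result so far is unchanged — boundary = 36.00 mm. So its perimeter = 36.00 mm. Layer 236 is larger (36.00 vs 32.38 mm).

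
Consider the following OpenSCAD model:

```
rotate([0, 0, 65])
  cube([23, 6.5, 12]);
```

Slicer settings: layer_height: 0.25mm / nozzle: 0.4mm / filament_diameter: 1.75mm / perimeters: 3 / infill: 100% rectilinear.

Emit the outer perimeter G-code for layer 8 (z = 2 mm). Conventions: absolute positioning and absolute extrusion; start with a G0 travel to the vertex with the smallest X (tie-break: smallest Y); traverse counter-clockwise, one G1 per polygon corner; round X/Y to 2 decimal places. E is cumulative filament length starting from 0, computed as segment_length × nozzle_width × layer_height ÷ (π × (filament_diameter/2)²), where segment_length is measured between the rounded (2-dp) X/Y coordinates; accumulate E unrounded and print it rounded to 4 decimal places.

G0 X-5.89 Y2.75 Z2.00
G1 X0.00 Y0.00 E0.2703
G1 X9.72 Y20.85 E1.2267
G1 X3.83 Y23.59 E1.4967
G1 X-5.89 Y2.75 E2.4528

At z = 2 mm: the cube is present — its section is the full 23×6.5 rectangle; (rotated 65° about Z; rotation is an isometry so areas/perimeters/island counts are preserved). The outline is a single polygon with 4 vertices. Extrusion per mm of travel: 0.4 × 0.25 / (π × 0.875²) = 0.041575. Accumulating E over each segment gives final E = 2.4528.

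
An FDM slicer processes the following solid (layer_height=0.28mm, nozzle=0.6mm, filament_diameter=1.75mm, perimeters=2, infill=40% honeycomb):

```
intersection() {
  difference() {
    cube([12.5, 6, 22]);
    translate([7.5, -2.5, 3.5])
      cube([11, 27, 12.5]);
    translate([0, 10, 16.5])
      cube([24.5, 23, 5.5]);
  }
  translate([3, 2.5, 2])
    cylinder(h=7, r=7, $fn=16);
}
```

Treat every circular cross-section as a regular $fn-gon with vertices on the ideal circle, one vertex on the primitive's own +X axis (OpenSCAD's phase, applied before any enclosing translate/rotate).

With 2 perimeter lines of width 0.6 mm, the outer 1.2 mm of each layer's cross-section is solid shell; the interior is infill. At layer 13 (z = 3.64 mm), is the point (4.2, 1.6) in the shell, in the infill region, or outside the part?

infill

At z = 3.64 mm: the cube is present — its section is the full 12.5×6 rectangle; the 11×27 cube at (7.5, -2.5) contributes its full rectangle; the cube at (0, 10) is absent (z outside [16.5, 22]); Taking the first minus the rest: starting from the 12.5×6 cube, the 11×27 cube at (7.5, -2.5) partially overlaps it — only the 30.00 mm² overlap (of its 297.00 mm²) is removed, clipping the outline — 1 connected region; the cylinder at (3, 2.5): section is a regular 16-gon, circumradius r=7; Taking the intersection: the result so far lies inside the r=7 cylinder at (3, 2.5), so it is kept whole — 1 connected region. Overall, the cross-section is a single solid region. The nearest boundary edge runs (7.50, 0.00)→(0.00, 0.00); distance from the point to it = 1.60 mm. The point is inside the cross-section and 1.60 mm from the nearest boundary — more than the 1.2 mm shell width (2 × 0.6), so it's in the infill interior.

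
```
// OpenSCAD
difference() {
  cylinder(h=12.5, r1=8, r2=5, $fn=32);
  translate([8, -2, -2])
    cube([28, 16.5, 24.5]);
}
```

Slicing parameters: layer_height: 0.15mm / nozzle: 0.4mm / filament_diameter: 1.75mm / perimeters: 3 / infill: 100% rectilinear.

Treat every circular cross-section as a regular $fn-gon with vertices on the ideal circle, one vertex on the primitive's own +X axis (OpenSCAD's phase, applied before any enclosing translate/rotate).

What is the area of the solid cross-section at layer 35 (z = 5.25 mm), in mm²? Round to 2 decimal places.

At z = 5.25 mm: the cone: at t=0.420 of its height the radius interpolates to r₁+(r₂−r₁)t = 6.740, giving a regular 32-gon of that circumradius (area = (32/2)·6.740²·sin(360°/32) = 141.80 mm²); the cube at (8, -2) (footprint 28×16.5) is included at this height (area 462.00 mm²); Taking the first minus the rest: starting from the cone (141.80 mm²), the 28×16.5 cube at (8, -2) misses the remaining region (no effect) — area = 141.80 mm². Overall, the cross-section is a single solid region. Net area = 141.80 mm².

141.80 mm²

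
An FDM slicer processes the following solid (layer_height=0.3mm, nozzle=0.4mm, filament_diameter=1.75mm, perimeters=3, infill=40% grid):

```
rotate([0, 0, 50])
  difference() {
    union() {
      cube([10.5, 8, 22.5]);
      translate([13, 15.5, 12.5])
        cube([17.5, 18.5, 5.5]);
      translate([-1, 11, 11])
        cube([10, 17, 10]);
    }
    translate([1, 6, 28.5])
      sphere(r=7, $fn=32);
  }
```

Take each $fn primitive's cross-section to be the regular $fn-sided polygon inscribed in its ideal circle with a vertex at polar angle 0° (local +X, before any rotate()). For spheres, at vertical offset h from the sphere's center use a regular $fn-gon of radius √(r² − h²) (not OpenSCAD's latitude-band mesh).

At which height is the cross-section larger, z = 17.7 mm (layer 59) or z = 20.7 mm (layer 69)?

Layer 59 (z = 17.7): the cube (footprint 10.5×8) is included at this height (area 84.00 mm²); the cube at (13, 15.5) (footprint 17.5×18.5) is included at this height (area 323.75 mm²); the 10×17 cube at (-1, 11) contributes its full rectangle (area 170.00 mm²); Combining (union): the 3 present regions are separate (no shared area or edge), so areas and boundary lengths simply add and each stays a separate island — area = 577.75 mm²; the sphere at (1, 6) is absent (|z−center|=10.800 > r=7); Taking the first minus the rest: none of the subtracted shapes is present at this height, so that combined region is unchanged — area = 577.75 mm²; (whole slice rotated 50° about Z — lengths, areas and connectivity unchanged). So its area = 577.75 mm². Layer 69 (z = 20.7): the cube is present — its section is the full 10.5×8 rectangle (area 84.00 mm²); the cube at (13, 15.5) is not intersected at this z (z outside [12.5, 18]); the cube at (-1, 11) (footprint 10×17) is included at this height (area 170.00 mm²); Combining (union): the 2 present regions are separate (no shared area or edge), so areas and boundary lengths simply add and each stays a separate island — area = 254.00 mm²; the sphere at (1, 6) does not reach this height (|z−center|=7.800 > r=7); After the difference (first − rest): none of the subtracted shapes is present at this height, so the result so far is unchanged — area = 254.00 mm²; (whole slice rotated 50° about Z — lengths, areas and connectivity unchanged). So its area = 254.00 mm². Layer 59 is larger (577.75 vs 254.00 mm²).

layer 59 (z = 17.7 mm)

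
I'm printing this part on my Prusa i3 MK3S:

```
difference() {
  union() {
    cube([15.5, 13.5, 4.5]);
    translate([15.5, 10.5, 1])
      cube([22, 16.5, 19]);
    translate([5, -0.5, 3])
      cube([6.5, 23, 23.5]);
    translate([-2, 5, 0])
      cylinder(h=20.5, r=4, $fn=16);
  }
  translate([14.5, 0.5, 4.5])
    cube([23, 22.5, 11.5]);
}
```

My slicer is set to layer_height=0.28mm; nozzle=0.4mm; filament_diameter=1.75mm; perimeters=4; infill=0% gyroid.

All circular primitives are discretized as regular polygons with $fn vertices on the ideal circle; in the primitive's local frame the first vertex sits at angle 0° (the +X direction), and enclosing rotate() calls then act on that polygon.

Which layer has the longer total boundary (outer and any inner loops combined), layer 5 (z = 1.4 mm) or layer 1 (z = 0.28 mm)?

layer 5 (z = 1.4 mm)

Layer 5 (z = 1.4): the cube (footprint 15.5×13.5) is included at this height (perimeter 58.00 mm); the cube at (15.5, 10.5) (footprint 22×16.5) is included at this height (perimeter 77.00 mm); the cube at (5, -0.5) is not intersected at this z (z outside [3, 26.5]); the r=4 cylinder at (-2, 5) gives a regular 16-gon of circumradius 4 (constant along its height) (perimeter = 2·16·4.000·sin(180°/16) = 24.97 mm); Merging all regions: the regions partially overlap (shared area 9.39 mm²), so the edge portions inside another operand are dropped and the merged outline is re-measured after clipping — boundary = 138.97 mm; the cube at (14.5, 0.5) is not intersected at this z (z outside [4.5, 16]); Taking the first minus the rest: none of the subtracted shapes is present at this height, so the result so far is unchanged — boundary = 138.97 mm. So its perimeter = 138.97 mm. Layer 1 (z = 0.28): the cube is present — its section is the full 15.5×13.5 rectangle (perimeter 58.00 mm); the cube at (15.5, 10.5) is absent (z outside [1, 20]); the cube at (5, -0.5) does not reach this height (z outside [3, 26.5]); the cylinder at (-2, 5): section is a regular 16-gon, circumradius r=4 (perimeter = 2·16·4.000·sin(180°/16) = 24.97 mm); Combining (union): the regions partially overlap (shared area 9.39 mm²), so the edge portions inside another operand are dropped and the merged outline is re-measured after clipping — boundary = 67.97 mm; the cube at (14.5, 0.5) is absent (z outside [4.5, 16]); After the difference (first − rest): none of the subtracted shapes is present at this height, so that combined region is unchanged — boundary = 67.97 mm. So its perimeter = 67.97 mm. Layer 5 is larger (138.97 vs 67.97 mm).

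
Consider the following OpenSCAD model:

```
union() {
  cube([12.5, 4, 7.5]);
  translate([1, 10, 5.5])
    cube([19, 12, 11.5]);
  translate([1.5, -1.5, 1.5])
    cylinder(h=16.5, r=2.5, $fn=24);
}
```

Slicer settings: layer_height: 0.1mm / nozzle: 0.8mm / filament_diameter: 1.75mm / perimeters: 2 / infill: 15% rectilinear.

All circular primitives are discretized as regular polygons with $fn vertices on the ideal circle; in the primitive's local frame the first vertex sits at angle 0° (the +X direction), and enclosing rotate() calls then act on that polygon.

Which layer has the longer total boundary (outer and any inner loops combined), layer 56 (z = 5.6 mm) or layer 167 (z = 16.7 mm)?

layer 56 (z = 5.6 mm)

Layer 56 (z = 5.6): the cube (footprint 12.5×4) is included at this height (perimeter 33.00 mm); the 19×12 cube at (1, 10) contributes its full rectangle (perimeter 62.00 mm); the cylinder at (1.5, -1.5): section is a regular 24-gon, circumradius r=2.5 (perimeter = 2·24·2.500·sin(180°/24) = 15.66 mm); Merging all regions: the regions partially overlap (shared area 2.60 mm²), so the edge portions inside another operand are dropped and the merged outline is re-measured after clipping — boundary = 102.80 mm. So its perimeter = 102.80 mm. Layer 167 (z = 16.7): the cube does not reach this height (z outside [0, 7.5]); the cube at (1, 10) is present — its section is the full 19×12 rectangle (perimeter 62.00 mm); the r=2.5 cylinder at (1.5, -1.5) contributes a regular 24-gon of circumradius 2.5 (perimeter = 2·24·2.500·sin(180°/24) = 15.66 mm); Merging all regions: the 2 present regions are separate (no shared area or edge), so areas and boundary lengths simply add and each stays a separate island — boundary = 77.66 mm. So its perimeter = 77.66 mm. Layer 56 is larger (102.80 vs 77.66 mm).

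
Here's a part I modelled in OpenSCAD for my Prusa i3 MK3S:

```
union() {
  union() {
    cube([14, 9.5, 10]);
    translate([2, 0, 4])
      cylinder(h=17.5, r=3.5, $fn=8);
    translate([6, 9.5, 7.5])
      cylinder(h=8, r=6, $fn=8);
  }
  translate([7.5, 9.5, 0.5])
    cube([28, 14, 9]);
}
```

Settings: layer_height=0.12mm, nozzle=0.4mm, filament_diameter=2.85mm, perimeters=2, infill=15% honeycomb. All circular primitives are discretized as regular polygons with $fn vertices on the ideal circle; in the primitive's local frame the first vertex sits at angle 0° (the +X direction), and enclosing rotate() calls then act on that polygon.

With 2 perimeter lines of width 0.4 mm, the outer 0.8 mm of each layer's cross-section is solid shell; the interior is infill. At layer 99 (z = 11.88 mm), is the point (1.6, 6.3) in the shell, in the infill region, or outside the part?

shell

At z = 11.88 mm: the cube is absent (z outside [0, 10]); the r=3.5 cylinder at (2, 0) gives a regular 8-gon of circumradius 3.5 (constant along its height); the r=6 cylinder at (6, 9.5) gives a regular 8-gon of circumradius 6 (constant along its height); Combining (union): the 2 present regions are separate (no shared area or edge), so areas and boundary lengths simply add and each stays a separate island — 2 connected regions; the cube at (7.5, 9.5) does not reach this height (z outside [0.5, 9.5]); Merging all regions: only that combined region is present, so the union is just that shape — 2 connected regions. Overall, the cross-section has 2 separate islands. The nearest boundary edge runs (1.76, 5.26)→(0.00, 9.50); distance from the point to it = 0.25 mm. (Shell/infill is judged within the island containing the point — the largest one.) The point is inside the cross-section, 0.25 mm from the nearest boundary — within the 0.8 mm shell band (2 × 0.4).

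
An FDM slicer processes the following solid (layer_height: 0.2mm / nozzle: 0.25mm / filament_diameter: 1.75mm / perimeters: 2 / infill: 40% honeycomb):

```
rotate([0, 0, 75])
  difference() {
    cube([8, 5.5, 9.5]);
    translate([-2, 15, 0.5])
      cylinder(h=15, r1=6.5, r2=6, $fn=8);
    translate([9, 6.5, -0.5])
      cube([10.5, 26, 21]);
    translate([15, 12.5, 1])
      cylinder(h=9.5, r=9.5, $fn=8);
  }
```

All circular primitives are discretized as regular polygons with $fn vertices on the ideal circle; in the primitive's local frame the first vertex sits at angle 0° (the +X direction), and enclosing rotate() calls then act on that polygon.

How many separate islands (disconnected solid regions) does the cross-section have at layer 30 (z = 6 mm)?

At z = 6 mm: the 8×5.5 cube contributes its full rectangle; the cone at (-2, 15) contributes a regular 8-gon of circumradius 6.317 (interpolated between r1=6.5 and r2=6 at t=0.367); the cube at (9, 6.5) is present — its section is the full 10.5×26 rectangle; the r=9.5 cylinder at (15, 12.5) contributes a regular 8-gon of circumradius 9.5; Taking the first minus the rest: starting from the 8×5.5 cube, the cone at (-2, 15) misses the remaining region (no effect); the 10.5×26 cube at (9, 6.5) misses the remaining region (no effect); the r=9.5 cylinder at (15, 12.5) misses the remaining region (no effect) — 1 connected region; (rotated 75° about Z; rotation is an isometry so areas/perimeters/island counts are preserved). Overall, the cross-section is a single solid region. Island count = 1.

1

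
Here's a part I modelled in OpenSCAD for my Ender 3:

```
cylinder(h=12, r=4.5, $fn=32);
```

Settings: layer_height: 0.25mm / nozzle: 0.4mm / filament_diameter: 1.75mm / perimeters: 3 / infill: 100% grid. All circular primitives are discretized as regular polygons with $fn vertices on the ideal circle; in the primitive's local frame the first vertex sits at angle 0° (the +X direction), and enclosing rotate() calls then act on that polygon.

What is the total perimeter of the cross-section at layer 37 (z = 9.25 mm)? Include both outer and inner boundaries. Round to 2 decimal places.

At z = 9.25 mm: the r=4.5 cylinder contributes a regular 32-gon of circumradius 4.5 (perimeter = 2·32·4.500·sin(180°/32) = 28.23 mm). Overall, the cross-section is a single solid region. Total boundary length (outer) = 28.23 mm.

28.23 mm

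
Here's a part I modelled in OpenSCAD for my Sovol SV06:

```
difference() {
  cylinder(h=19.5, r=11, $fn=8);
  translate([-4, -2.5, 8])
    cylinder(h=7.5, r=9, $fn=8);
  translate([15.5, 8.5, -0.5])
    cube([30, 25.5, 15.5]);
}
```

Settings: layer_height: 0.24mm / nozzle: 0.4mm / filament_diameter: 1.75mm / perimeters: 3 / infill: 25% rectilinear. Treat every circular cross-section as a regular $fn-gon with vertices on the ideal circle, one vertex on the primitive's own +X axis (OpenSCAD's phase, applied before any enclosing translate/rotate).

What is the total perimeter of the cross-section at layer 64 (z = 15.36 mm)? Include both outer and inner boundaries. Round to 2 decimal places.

At z = 15.36 mm: the cylinder: section is a regular 8-gon, circumradius r=11 (perimeter = 2·8·11.000·sin(180°/8) = 67.35 mm); the r=9 cylinder at (-4, -2.5) contributes a regular 8-gon of circumradius 9 (perimeter = 2·8·9.000·sin(180°/8) = 55.11 mm); the cube at (15.5, 8.5) does not reach this height (z outside [-0.5, 15]); After the difference (first − rest): starting from the r=11 cylinder, the r=9 cylinder at (-4, -2.5) partially overlaps it — only the 188.73 mm² overlap (of its 229.10 mm²) is removed, clipping the outline — boundary = 77.68 mm. Overall, the cross-section is a single solid region. Total boundary length (outer) = 77.68 mm.

77.68 mm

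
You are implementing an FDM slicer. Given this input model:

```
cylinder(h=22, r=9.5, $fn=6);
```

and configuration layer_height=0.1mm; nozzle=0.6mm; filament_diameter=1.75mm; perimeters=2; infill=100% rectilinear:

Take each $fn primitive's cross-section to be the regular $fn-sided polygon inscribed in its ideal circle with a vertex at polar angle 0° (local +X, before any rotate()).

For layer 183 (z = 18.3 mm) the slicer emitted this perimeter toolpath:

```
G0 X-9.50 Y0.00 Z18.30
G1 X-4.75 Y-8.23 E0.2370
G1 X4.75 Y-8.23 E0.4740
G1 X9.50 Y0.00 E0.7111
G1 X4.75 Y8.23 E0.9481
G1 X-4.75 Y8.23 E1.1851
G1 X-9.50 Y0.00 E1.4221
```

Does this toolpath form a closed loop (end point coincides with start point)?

Start point (G0): (-9.50, 0.00). End point (last G1): the path returns to the start — closed.

yes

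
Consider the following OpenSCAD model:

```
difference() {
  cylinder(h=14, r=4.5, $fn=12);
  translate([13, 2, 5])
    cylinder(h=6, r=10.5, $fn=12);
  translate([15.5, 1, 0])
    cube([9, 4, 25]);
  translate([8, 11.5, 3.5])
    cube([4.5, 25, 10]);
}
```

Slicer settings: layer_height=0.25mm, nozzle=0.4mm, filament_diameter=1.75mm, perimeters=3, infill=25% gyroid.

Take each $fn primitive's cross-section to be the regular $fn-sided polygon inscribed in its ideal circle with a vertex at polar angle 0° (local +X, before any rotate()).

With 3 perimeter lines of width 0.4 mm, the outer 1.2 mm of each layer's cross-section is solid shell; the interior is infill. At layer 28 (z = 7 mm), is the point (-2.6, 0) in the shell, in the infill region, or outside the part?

infill

At z = 7 mm: the cylinder: section is a regular 12-gon, circumradius r=4.5; the cylinder at (13, 2): section is a regular 12-gon, circumradius r=10.5; the 9×4 cube at (15.5, 1) contributes its full rectangle; the 4.5×25 cube at (8, 11.5) contributes its full rectangle; Subtracting the remaining from the first: starting from the r=4.5 cylinder, the r=10.5 cylinder at (13, 2) partially overlaps it — only the 5.94 mm² overlap (of its 330.75 mm²) is removed, clipping the outline; the 9×4 cube at (15.5, 1) misses the remaining region (no effect); the 4.5×25 cube at (8, 11.5) misses the remaining region (no effect) — 1 connected region. Overall, the cross-section is a single solid region. The nearest boundary edge runs (-3.90, -2.25)→(-4.50, 0.00); distance from the point to it = 1.84 mm. The point is inside the cross-section and 1.84 mm from the nearest boundary — more than the 1.2 mm shell width (3 × 0.4), so it's in the infill interior.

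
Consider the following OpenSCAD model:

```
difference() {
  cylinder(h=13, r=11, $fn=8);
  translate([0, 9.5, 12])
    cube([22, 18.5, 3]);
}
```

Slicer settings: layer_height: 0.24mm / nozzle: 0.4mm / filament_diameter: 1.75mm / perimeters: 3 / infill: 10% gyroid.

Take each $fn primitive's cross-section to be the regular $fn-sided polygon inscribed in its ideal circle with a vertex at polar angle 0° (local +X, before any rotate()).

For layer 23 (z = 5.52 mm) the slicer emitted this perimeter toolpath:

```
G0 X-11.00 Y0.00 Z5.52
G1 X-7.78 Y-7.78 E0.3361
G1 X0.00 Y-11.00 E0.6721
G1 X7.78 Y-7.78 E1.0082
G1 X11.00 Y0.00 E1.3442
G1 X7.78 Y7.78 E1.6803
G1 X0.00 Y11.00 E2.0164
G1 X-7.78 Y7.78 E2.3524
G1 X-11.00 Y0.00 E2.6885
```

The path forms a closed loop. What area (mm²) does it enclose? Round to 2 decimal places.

342.32 mm²

Apply the shoelace formula to the sequence of (X, Y) vertices; enclosed area = 342.32 mm².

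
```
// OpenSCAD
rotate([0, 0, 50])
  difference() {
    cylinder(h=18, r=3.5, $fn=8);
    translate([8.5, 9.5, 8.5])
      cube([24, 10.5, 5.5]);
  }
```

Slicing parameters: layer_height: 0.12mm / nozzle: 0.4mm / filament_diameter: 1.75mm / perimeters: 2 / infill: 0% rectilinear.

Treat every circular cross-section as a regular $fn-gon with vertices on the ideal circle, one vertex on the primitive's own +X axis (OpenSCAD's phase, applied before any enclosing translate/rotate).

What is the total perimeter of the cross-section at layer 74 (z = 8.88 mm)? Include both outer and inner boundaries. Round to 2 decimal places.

21.43 mm

At z = 8.88 mm: the cylinder: section is a regular 8-gon, circumradius r=3.5 (perimeter = 2·8·3.500·sin(180°/8) = 21.43 mm); the cube at (8.5, 9.5) is present — its section is the full 24×10.5 rectangle (perimeter 69.00 mm); Subtracting the remaining from the first: starting from the r=3.5 cylinder, the 24×10.5 cube at (8.5, 9.5) misses the remaining region (no effect) — boundary = 21.43 mm; (whole slice rotated 50° about Z — lengths, areas and connectivity unchanged). Overall, the cross-section is a single solid region. Total boundary length (outer) = 21.43 mm.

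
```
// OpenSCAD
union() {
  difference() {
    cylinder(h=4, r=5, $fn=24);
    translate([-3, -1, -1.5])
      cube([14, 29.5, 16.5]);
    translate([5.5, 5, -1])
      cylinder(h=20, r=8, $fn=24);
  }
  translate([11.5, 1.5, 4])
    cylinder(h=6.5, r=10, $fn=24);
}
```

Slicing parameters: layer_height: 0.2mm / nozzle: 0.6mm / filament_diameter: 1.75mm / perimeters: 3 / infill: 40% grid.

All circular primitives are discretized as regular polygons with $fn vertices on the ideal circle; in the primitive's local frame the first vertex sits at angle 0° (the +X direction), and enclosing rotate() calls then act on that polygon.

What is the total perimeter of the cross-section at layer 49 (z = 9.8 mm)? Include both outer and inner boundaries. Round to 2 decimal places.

At z = 9.8 mm: the cylinder is absent (z outside [0, 4]); the 14×29.5 cube at (-3, -1) contributes its full rectangle (perimeter 87.00 mm); the r=8 cylinder at (5.5, 5) gives a regular 24-gon of circumradius 8 (constant along its height) (perimeter = 2·24·8.000·sin(180°/24) = 50.12 mm); Taking the first minus the rest: the first operand is absent here, so nothing remains; the r=10 cylinder at (11.5, 1.5) gives a regular 24-gon of circumradius 10 (constant along its height) (perimeter = 2·24·10.000·sin(180°/24) = 62.65 mm); Merging all regions: only the r=10 cylinder at (11.5, 1.5) is present, so the union is just that shape — boundary = 62.65 mm. Overall, the cross-section is a single solid region. Total boundary length (outer) = 62.65 mm.

62.65 mm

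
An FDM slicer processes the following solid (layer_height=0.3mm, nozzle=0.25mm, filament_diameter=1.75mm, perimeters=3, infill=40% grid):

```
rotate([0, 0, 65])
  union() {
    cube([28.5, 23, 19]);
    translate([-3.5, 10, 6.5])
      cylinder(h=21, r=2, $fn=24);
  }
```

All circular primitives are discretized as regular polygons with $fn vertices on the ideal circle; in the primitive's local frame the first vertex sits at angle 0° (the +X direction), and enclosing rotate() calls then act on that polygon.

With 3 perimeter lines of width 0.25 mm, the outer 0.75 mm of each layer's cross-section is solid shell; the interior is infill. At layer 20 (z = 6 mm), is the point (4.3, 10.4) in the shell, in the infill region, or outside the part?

At z = 6 mm: the cube is present — its section is the full 28.5×23 rectangle; the cylinder at (-3.5, 10) does not reach this height (z outside [6.5, 27.5]); Merging all regions: only the 28.5×23 cube is present, so the union is just that shape — 1 connected region; (rotated 65° about Z; rotation is an isometry so areas/perimeters/island counts are preserved). Overall, the cross-section is a single solid region. Undo the 65° rotation: the query point maps to (11.243, 0.498) in the un-rotated model frame. The nearest boundary edge runs (0.00, 0.00)→(28.50, 0.00); distance from the point to it = 0.50 mm. The point is inside the cross-section, 0.50 mm from the nearest boundary — within the 0.75 mm shell band (3 × 0.25).

shell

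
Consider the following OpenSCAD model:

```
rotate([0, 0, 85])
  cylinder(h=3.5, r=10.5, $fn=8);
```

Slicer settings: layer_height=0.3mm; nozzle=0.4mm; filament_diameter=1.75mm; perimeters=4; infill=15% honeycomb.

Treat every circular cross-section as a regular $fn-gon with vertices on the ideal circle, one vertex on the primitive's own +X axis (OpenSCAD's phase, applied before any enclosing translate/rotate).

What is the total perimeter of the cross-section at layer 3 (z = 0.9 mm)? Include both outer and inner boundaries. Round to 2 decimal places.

At z = 0.9 mm: the cylinder: section is a regular 8-gon, circumradius r=10.5 (perimeter = 2·8·10.500·sin(180°/8) = 64.29 mm); (rotated 85° about Z; rotation is an isometry so areas/perimeters/island counts are preserved). Overall, the cross-section is a single solid region. Total boundary length (outer) = 64.29 mm.

64.29 mm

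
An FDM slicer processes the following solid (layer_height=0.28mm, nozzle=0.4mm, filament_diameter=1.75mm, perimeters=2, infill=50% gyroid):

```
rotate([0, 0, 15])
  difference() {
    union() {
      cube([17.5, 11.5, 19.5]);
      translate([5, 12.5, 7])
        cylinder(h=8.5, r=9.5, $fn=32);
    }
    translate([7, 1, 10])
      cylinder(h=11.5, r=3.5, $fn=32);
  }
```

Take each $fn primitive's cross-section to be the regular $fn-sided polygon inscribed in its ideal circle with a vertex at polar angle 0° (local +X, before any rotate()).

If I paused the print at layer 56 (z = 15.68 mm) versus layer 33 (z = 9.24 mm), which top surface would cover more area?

layer 33 (z = 9.24 mm)

Layer 56 (z = 15.68): the cube is present — its section is the full 17.5×11.5 rectangle (area 201.25 mm²); the cylinder at (5, 12.5) does not reach this height (z outside [7, 15.5]); Combining (union): only the 17.5×11.5 cube is present, so the union is just that shape — area = 201.25 mm²; the cylinder at (7, 1): section is a regular 32-gon, circumradius r=3.5 (area = (32/2)·3.500²·sin(360°/32) = 38.24 mm²); Subtracting the remaining from the first: starting from the result so far (201.25 mm²), the r=3.5 cylinder at (7, 1) partially overlaps it — only the 26.00 mm² overlap (of its 38.24 mm²) is removed, clipping the outline — area = 175.25 mm²; (rotated 15° about Z; rotation is an isometry so areas/perimeters/island counts are preserved). So its area = 175.25 mm². Layer 33 (z = 9.24): the cube is present — its section is the full 17.5×11.5 rectangle (area 201.25 mm²); the r=9.5 cylinder at (5, 12.5) gives a regular 32-gon of circumradius 9.5 (constant along its height) (area = (32/2)·9.500²·sin(360°/32) = 281.71 mm²); Taking the union: the regions partially overlap — summed areas 482.96 mm² minus the doubly-counted overlap 101.02 mm² gives 381.94 mm² — area = 381.94 mm²; the cylinder at (7, 1) is not intersected at this z (z outside [10, 21.5]); Subtracting the remaining from the first: none of the subtracted shapes is present at this height, so that combined region is unchanged — area = 381.94 mm²; (rotated 15° about Z; rotation is an isometry so areas/perimeters/island counts are preserved). So its area = 381.94 mm². Layer 33 is larger (381.94 vs 175.25 mm²).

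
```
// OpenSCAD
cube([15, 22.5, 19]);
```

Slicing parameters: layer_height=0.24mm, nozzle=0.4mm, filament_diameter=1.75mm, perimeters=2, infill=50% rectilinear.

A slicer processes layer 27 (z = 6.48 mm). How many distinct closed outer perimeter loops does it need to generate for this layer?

At z = 6.48 mm: the 15×22.5 cube contributes its full rectangle. The result has 1 disconnected region.

1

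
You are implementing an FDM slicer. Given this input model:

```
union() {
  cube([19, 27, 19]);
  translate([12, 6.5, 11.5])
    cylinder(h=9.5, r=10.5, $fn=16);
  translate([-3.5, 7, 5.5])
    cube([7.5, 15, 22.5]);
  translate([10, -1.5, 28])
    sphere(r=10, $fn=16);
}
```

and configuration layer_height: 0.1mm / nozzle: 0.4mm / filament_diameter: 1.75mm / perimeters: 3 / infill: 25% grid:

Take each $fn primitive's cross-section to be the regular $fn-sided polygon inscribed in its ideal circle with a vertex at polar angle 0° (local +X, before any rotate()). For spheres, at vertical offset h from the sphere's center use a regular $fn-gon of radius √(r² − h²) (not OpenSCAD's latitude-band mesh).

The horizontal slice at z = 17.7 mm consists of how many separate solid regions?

At z = 17.7 mm: the cube is present — its section is the full 19×27 rectangle; the cylinder at (12, 6.5): section is a regular 16-gon, circumradius r=10.5; the cube at (-3.5, 7) (footprint 7.5×15) is included at this height; the sphere at (10, -1.5) is absent (|z−center|=10.300 > r=10); Taking the union: the regions partially overlap (shared area 319.02 mm²), so overlapping operands fuse into one piece — 1 connected region. The result has 1 disconnected region.

1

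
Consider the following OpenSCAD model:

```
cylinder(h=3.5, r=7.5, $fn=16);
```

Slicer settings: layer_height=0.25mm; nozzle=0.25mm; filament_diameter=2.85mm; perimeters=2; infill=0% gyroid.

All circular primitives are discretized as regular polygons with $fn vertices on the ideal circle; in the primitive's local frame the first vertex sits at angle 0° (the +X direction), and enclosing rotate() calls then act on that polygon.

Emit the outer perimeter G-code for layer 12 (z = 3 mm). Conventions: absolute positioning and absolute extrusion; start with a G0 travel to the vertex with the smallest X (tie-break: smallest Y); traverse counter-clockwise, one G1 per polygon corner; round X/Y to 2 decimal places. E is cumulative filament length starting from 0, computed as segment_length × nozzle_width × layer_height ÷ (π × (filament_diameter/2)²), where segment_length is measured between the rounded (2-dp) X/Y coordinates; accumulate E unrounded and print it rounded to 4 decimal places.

G0 X-7.50 Y0.00 Z3.00
G1 X-6.93 Y-2.87 E0.0287
G1 X-5.30 Y-5.30 E0.0573
G1 X-2.87 Y-6.93 E0.0860
G1 X0.00 Y-7.50 E0.1147
G1 X2.87 Y-6.93 E0.1433
G1 X5.30 Y-5.30 E0.1720
G1 X6.93 Y-2.87 E0.2007
G1 X7.50 Y0.00 E0.2293
G1 X6.93 Y2.87 E0.2580
G1 X5.30 Y5.30 E0.2867
G1 X2.87 Y6.93 E0.3153
G1 X0.00 Y7.50 E0.3440
G1 X-2.87 Y6.93 E0.3727
G1 X-5.30 Y5.30 E0.4013
G1 X-6.93 Y2.87 E0.4300
G1 X-7.50 Y0.00 E0.4587

At z = 3 mm: the cylinder: section is a regular 16-gon, circumradius r=7.5. The outline is a single polygon with 16 vertices. Extrusion per mm of travel: 0.25 × 0.25 / (π × 1.425²) = 0.009797. Accumulating E over each segment gives final E = 0.4587.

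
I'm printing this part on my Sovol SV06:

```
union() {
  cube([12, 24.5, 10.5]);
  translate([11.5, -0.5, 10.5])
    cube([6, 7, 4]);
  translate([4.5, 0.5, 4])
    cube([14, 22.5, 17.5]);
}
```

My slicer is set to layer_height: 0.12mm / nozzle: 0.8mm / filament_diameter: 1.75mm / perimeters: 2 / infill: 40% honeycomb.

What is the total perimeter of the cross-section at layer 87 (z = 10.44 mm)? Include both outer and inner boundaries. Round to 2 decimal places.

86.00 mm

At z = 10.44 mm: the cube (footprint 12×24.5) is included at this height (perimeter 73.00 mm); the cube at (11.5, -0.5) is not intersected at this z (z outside [10.5, 14.5]); the cube at (4.5, 0.5) is present — its section is the full 14×22.5 rectangle (perimeter 73.00 mm); Combining (union): the regions partially overlap (shared area 168.75 mm²), so the edge portions inside another operand are dropped and the merged outline is re-measured after clipping — boundary = 86.00 mm. Overall, the cross-section is a single solid region. Total boundary length (outer) = 86.00 mm.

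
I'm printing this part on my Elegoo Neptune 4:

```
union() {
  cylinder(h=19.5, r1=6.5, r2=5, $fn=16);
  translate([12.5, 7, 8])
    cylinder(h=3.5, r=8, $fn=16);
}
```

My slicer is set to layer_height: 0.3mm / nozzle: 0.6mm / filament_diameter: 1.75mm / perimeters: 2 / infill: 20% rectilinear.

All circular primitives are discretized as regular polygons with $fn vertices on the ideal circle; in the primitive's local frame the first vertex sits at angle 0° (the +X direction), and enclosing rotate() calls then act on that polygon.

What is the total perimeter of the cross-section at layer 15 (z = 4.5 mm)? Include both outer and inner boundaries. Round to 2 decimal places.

38.42 mm

At z = 4.5 mm: the cone contributes a regular 16-gon of circumradius 6.154 (interpolated between r1=6.5 and r2=5 at t=0.231) (perimeter = 2·16·6.154·sin(180°/16) = 38.42 mm); the cylinder at (12.5, 7) is not intersected at this z (z outside [8, 11.5]); Combining (union): only the cone is present, so the union is just that shape — boundary = 38.42 mm. Overall, the cross-section is a single solid region. Total boundary length (outer) = 38.42 mm.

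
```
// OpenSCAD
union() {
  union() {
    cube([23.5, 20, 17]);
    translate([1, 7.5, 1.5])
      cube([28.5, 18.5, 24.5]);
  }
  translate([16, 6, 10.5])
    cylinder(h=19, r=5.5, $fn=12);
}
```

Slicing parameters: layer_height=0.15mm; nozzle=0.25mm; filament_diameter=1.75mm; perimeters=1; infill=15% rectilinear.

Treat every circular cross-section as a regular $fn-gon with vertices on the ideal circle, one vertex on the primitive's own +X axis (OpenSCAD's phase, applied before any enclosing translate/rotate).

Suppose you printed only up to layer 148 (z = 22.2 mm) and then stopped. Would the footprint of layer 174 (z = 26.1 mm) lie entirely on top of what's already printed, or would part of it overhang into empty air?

entirely on top

Compare the two slices. At z = 22.2: the cube does not reach this height (z outside [0, 17]); the cube at (1, 7.5) (footprint 28.5×18.5) is included at this height (area 527.25 mm²); Combining (union): only the 28.5×18.5 cube at (1, 7.5) is present, so the union is just that shape — area = 527.25 mm²; the cylinder at (16, 6): section is a regular 12-gon, circumradius r=5.5 (area = (12/2)·5.500²·sin(360°/12) = 90.75 mm²); Merging all regions: the regions partially overlap — summed areas 618.00 mm² minus the doubly-counted overlap 29.48 mm² gives 588.52 mm² — area = 588.52 mm². At z = 26.1: the cube is not intersected at this z (z outside [0, 17]); the cube at (1, 7.5) is absent (z outside [1.5, 26]); Taking the union: nothing is present at this height; the r=5.5 cylinder at (16, 6) gives a regular 12-gon of circumradius 5.5 (constant along its height) (area = (12/2)·5.500²·sin(360°/12) = 90.75 mm²); Taking the union: only the r=5.5 cylinder at (16, 6) is present, so the union is just that shape — area = 90.75 mm². Checking containment: the cross-section at z = 26.1 is a subset of the cross-section at z = 22.2.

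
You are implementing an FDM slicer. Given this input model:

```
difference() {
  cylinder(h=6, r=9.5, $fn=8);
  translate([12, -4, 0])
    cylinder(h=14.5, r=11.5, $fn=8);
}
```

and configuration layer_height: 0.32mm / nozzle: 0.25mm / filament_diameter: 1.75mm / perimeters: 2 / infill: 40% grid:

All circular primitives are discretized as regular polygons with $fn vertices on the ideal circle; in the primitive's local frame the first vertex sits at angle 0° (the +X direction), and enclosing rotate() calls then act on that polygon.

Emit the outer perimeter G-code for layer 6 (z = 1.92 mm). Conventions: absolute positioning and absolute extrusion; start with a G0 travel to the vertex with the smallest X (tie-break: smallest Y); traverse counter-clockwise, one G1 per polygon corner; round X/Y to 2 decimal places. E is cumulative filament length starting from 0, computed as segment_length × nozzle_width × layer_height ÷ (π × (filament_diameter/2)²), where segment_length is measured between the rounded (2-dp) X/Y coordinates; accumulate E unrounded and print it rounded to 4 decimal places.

G0 X-9.50 Y0.00 Z1.92
G1 X-6.72 Y-6.72 E0.2419
G1 X0.00 Y-9.50 E0.4838
G1 X2.37 Y-8.52 E0.5691
G1 X0.50 Y-4.00 E0.7318
G1 X3.87 Y4.13 E1.0245
G1 X7.21 Y5.52 E1.1448
G1 X6.72 Y6.72 E1.1879
G1 X0.00 Y9.50 E1.4298
G1 X-6.72 Y6.72 E1.6717
G1 X-9.50 Y0.00 E1.9135

At z = 1.92 mm: the r=9.5 cylinder gives a regular 8-gon of circumradius 9.5 (constant along its height); the r=11.5 cylinder at (12, -4) contributes a regular 8-gon of circumradius 11.5; After the difference (first − rest): starting from the r=9.5 cylinder, the r=11.5 cylinder at (12, -4) partially overlaps it — only the 76.84 mm² overlap (of its 374.06 mm²) is removed, clipping the outline — 1 connected region. The outline is a single polygon with 10 vertices. Extrusion per mm of travel: 0.25 × 0.32 / (π × 0.875²) = 0.033260. Accumulating E over each segment gives final E = 1.9135.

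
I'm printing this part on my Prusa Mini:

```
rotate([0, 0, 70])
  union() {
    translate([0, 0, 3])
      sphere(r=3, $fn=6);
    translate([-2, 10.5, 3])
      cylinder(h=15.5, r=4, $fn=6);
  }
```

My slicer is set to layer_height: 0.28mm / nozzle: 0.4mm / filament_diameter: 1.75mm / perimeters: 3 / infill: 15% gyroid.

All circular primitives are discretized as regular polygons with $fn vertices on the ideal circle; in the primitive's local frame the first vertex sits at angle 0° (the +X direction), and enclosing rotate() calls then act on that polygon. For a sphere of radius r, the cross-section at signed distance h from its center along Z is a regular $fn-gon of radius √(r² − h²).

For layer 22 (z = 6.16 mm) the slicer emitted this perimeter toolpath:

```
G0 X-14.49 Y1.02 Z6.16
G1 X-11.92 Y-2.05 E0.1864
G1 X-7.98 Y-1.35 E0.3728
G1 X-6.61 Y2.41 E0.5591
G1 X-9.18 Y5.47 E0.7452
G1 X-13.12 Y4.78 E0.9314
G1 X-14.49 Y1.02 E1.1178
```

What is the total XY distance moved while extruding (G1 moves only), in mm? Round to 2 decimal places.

24.01 mm

Sum the Euclidean lengths of each G1 segment: total = 24.01 mm.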